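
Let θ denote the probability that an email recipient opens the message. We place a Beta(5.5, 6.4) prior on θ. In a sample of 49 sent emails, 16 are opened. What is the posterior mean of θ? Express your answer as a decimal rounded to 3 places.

Observing 16 successes and 33 failures updates Beta(5.5, 6.4) by adding the success and failure counts to the two shape parameters: α = 5.5+16 = 21.5, β = 6.4+33 = 39.4.
E[θ | data] = 21.5/(21.5+39.4) = 0.353.

Posterior mean ≈ 0.353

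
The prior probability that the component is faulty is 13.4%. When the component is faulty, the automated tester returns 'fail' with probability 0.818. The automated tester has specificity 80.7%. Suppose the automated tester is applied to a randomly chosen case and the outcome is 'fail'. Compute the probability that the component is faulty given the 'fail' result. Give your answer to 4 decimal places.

P(H | E) ≈ 0.3961

Let H be the event that the component is faulty. P(H) = 0.134, so P(¬H) = 0.866. With E the 'fail' result, P(E|H) = 0.818 and P(E|¬H) = 0.193.
P(E) = 0.818·0.134 + 0.193·0.866 = 0.10961 + 0.16714 = 0.27675.
By Bayes' theorem, P(H|E) = 0.10961 / 0.27675 = 0.3961.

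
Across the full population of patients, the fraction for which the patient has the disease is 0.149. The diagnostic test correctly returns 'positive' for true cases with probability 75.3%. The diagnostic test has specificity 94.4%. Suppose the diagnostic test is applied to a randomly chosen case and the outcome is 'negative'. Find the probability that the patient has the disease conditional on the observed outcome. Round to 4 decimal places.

P(H | E) ≈ 0.0438

Write H for 'the patient has the disease'. Prior odds H:¬H = 0.149/0.851 = 0.17509. For the 'negative' outcome, the likelihood ratio is 0.247/0.944 = 0.26165.
Posterior odds = 0.17509 × 0.26165 = 0.045812, so P(H|E) = 0.045812/(1+0.045812) = 0.0438.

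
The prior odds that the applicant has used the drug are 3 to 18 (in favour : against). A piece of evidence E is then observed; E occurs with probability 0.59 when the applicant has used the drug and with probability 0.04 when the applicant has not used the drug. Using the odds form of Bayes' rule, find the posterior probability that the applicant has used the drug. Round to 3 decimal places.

Posterior probability ≈ 0.711

Prior odds = 3/18 = 0.16667. In log-odds, ln(0.16667) = -1.7918.
Add log likelihood ratio: ln(14.750) = 2.6912.
Posterior log-odds = 0.89948, so posterior odds = exp(0.89948) = 2.4583. Converting, P(H|E) = 2.4583/3.4583 = 0.711.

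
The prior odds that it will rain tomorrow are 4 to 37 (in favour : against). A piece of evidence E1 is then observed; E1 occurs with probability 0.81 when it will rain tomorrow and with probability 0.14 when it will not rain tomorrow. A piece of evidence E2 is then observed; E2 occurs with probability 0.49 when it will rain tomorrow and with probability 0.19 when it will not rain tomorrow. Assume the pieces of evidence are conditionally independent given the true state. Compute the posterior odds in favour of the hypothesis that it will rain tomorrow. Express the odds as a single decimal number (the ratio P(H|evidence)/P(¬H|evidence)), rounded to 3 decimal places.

Posterior odds ≈ 1.613

Prior odds = 4/37 = 0.10811.
Likelihood ratio for E1 = 0.81/0.14 = 5.7857.
Likelihood ratio for E2 = 0.49/0.19 = 2.5789.
Posterior odds = prior odds × LR₁ × LR₂ = 1.6131.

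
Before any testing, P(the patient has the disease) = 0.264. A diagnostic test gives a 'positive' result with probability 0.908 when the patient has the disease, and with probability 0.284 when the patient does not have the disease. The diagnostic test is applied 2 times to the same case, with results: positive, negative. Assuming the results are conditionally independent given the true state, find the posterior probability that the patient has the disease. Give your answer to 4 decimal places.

With H the event that the patient has the disease, the joint likelihood of the observed sequence is P(data|H) = 0.908·0.092 = 0.083536 and P(data|¬H) = 0.284·0.716 = 0.20334.
Bayes: P(H|data) = 0.264·0.083536 / (0.264·0.083536 + 0.736·0.20334) = 0.022054/0.17171 = 0.1284.

Posterior P(H) ≈ 0.1284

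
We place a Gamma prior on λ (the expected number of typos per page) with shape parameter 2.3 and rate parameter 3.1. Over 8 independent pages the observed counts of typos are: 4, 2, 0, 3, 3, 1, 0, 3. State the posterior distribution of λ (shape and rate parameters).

Posterior: Gamma(shape=18.3, rate=11.1)

The Poisson likelihood adds the total count to the shape and the number of exposure periods to the rate. Here ∑xᵢ = 16 and n = 8, so shape 2.3→18.3 and rate 3.1→11.1.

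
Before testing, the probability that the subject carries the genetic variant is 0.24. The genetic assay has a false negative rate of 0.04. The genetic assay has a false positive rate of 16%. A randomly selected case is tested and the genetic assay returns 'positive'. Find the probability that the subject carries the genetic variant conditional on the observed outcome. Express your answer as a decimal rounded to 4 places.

Write H for 'the subject carries the genetic variant'. Prior odds H:¬H = 0.24/0.76 = 0.31579. For the 'positive' outcome, the likelihood ratio is 0.96/0.16 = 6.0000.
Posterior odds = 0.31579 × 6.0000 = 1.8947, so P(H|E) = 1.8947/(1+1.8947) = 0.6545.

P(H | E) ≈ 0.6545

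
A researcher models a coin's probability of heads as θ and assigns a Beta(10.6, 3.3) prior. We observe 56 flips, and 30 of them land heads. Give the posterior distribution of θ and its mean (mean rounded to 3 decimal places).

The binomial likelihood is conjugate to the Beta prior: with 30 successes and 26 failures, the posterior is Beta(10.6+30, 3.3+26) = Beta(40.6, 29.3).
Posterior mean = α/(α+β) = 40.6/69.9 = 0.581.

Posterior: Beta(40.6, 29.3); mean ≈ 0.581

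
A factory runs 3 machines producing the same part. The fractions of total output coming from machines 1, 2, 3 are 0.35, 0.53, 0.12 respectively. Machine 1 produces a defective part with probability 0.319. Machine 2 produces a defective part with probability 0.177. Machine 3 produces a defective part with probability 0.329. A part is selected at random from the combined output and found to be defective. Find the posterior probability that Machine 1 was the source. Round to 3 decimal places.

P(defective|M1) = 0.319; P(defective|M2) = 0.177; P(defective|M3) = 0.329.
Prior × likelihood for each source: 0.35·0.319=0.1116, 0.53·0.177=0.09381, 0.12·0.329=0.03948. Summing gives P(defective) = 0.24494.
P(Machine 1 | defective) = 0.1116 / 0.24494 = 0.456.

Posterior probability ≈ 0.456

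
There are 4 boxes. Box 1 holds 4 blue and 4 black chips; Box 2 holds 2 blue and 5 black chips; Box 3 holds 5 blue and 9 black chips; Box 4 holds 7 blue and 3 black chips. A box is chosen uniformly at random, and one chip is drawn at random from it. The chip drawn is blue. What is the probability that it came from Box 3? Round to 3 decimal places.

Posterior probability ≈ 0.194

P(blue|Box 1) = 0.5; P(blue|Box 2) = 0.2857; P(blue|Box 3) = 0.3571; P(blue|Box 4) = 0.7.
Prior × likelihood for each source: 0.25·0.5=0.1250, 0.25·0.2857=0.07143, 0.25·0.3571=0.08929, 0.25·0.7=0.1750. Summing gives P(blue) = 0.46071.
P(Box 3 | blue) = 0.08929 / 0.46071 = 0.194.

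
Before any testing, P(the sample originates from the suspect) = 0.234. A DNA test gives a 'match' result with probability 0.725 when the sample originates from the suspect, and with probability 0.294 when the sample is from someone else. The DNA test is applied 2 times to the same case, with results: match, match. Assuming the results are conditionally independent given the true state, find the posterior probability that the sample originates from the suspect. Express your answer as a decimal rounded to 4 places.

Posterior P(H) ≈ 0.6501

With H the event that the sample originates from the suspect, the joint likelihood of the observed sequence is P(data|H) = 0.725·0.725 = 0.52563 and P(data|¬H) = 0.294·0.294 = 0.086436.
Bayes: P(H|data) = 0.234·0.52563 / (0.234·0.52563 + 0.766·0.086436) = 0.12300/0.18921 = 0.6501.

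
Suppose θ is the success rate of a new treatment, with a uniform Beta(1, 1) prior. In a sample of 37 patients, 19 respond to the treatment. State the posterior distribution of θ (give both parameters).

Posterior: Beta(20, 19)

Observing 19 successes and 18 failures updates Beta(1, 1) by adding the success and failure counts to the two shape parameters: α = 1+19 = 20, β = 1+18 = 19.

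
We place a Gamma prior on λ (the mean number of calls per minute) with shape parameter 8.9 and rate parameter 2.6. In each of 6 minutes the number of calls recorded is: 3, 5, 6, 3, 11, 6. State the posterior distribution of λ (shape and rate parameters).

Posterior: Gamma(shape=42.9, rate=8.6)

Total count ∑xᵢ = 34 over n = 6 minutes.
Gamma is conjugate to the Poisson likelihood: posterior is Gamma(shape = 8.9+34 = 42.9, rate = 2.6+6 = 8.6).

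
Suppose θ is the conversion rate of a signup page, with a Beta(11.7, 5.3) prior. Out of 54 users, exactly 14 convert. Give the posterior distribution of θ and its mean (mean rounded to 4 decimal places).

The binomial likelihood is conjugate to the Beta prior: with 14 successes and 40 failures, the posterior is Beta(11.7+14, 5.3+40) = Beta(25.7, 45.3).
E[θ | data] = 25.7/(25.7+45.3) = 0.3620.

Posterior: Beta(25.7, 45.3); mean ≈ 0.3620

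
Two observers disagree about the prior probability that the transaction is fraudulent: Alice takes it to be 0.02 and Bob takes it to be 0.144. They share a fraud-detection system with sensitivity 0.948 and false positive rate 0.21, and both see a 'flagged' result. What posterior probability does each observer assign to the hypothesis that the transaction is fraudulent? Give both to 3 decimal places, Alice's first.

Alice: 0.084; Bob: 0.432

P('+'|H) = 0.948, P('+'|¬H) = 0.21.
Alice: numerator 0.948·0.02 = 0.018960; evidence = 0.018960+0.21·0.98 = 0.22476; posterior = 0.084.
Bob: numerator 0.948·0.144 = 0.13651; evidence = 0.13651+0.21·0.856 = 0.31627; posterior = 0.432.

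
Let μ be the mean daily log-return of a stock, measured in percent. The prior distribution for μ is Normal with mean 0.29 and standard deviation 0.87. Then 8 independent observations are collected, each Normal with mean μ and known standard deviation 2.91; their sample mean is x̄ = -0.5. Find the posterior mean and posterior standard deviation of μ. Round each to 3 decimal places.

With known σ, the Normal prior is conjugate. Weight on the data is w = (n/σ²)/(n/σ² + 1/τ₀²) = 0.944722/(0.944722+1.32118) = 0.41693.
Posterior mean = w·x̄ + (1−w)·μ₀ = 0.41693·-0.5 + 0.58307·0.29 = -0.039. Posterior variance = 1/(0.944722+1.32118) = 0.441326, so SD = 0.664.

Posterior mean ≈ -0.039; posterior SD ≈ 0.664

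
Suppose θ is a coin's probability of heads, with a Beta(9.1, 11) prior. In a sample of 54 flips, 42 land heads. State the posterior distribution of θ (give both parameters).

The binomial likelihood is conjugate to the Beta prior: with 42 successes and 12 failures, the posterior is Beta(9.1+42, 11+12) = Beta(51.1, 23).

Posterior: Beta(51.1, 23)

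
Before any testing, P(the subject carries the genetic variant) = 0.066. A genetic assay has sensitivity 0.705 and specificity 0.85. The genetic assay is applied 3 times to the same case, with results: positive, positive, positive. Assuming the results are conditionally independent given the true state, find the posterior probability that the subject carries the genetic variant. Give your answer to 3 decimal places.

Posterior P(H) ≈ 0.880

With H the event that the subject carries the genetic variant, the joint likelihood of the observed sequence is P(data|H) = 0.705·0.705·0.705 = 0.35040 and P(data|¬H) = 0.15·0.15·0.15 = 0.0033750.
Bayes: P(H|data) = 0.066·0.35040 / (0.066·0.35040 + 0.934·0.0033750) = 0.023127/0.026279 = 0.8800.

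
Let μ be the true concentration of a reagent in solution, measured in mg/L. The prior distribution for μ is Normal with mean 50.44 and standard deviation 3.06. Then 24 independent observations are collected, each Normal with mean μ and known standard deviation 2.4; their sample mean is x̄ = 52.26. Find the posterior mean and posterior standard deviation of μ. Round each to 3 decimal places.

Prior precision 1/τ₀² = 1/3.06² = 0.106797; data precision n/σ² = 24/2.4² = 4.16667.
Posterior precision = 0.106797 + 4.16667 = 4.27346, giving posterior SD = 1/√4.27346 = 0.484.
Posterior mean = (0.106797·50.44 + 4.16667·52.26) / 4.27346 = 52.215.

Posterior mean ≈ 52.215; posterior SD ≈ 0.484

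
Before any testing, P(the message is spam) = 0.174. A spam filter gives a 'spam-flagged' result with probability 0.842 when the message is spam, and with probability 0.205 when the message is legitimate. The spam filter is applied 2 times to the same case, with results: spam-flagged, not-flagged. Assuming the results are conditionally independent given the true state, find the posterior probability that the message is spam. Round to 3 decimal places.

Let H be the event that the message is spam; start with P(H) = 0.174. P('spam-flagged'|H) = 0.842, P('spam-flagged'|¬H) = 0.205.
Update on result 1 ('spam-flagged'): P(H) ← 0.842·0.1740 / (0.842·0.1740 + 0.205·0.8260) = 0.14651/0.31584 = 0.4639.
Update on result 2 ('not-flagged'): P(H) ← 0.158·0.4639 / (0.158·0.4639 + 0.795·0.5361) = 0.073292/0.49951 = 0.1467.

Posterior P(H) ≈ 0.147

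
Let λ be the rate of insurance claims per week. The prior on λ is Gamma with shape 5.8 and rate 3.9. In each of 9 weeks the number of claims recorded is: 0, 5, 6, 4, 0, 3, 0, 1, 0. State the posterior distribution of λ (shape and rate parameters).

Total count ∑xᵢ = 19 over n = 9 weeks.
Gamma is conjugate to the Poisson likelihood: posterior is Gamma(shape = 5.8+19 = 24.8, rate = 3.9+9 = 12.9).

Posterior: Gamma(shape=24.8, rate=12.9)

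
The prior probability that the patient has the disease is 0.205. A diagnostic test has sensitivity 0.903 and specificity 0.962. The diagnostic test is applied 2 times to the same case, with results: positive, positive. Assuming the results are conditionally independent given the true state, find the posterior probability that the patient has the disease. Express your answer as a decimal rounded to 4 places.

Posterior P(H) ≈ 0.9932

With H the event that the patient has the disease, the joint likelihood of the observed sequence is P(data|H) = 0.903·0.903 = 0.81541 and P(data|¬H) = 0.038·0.038 = 0.0014440.
Bayes: P(H|data) = 0.205·0.81541 / (0.205·0.81541 + 0.795·0.0014440) = 0.16716/0.16831 = 0.9932.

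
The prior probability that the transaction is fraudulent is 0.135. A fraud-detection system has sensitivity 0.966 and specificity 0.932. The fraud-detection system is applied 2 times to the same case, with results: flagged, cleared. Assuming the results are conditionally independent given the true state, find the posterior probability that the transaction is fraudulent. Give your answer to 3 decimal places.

Posterior P(H) ≈ 0.075

Let H be the event that the transaction is fraudulent; start with P(H) = 0.135. P('flagged'|H) = 0.966, P('flagged'|¬H) = 0.068.
Update on result 1 ('flagged'): P(H) ← 0.966·0.1350 / (0.966·0.1350 + 0.068·0.8650) = 0.13041/0.18923 = 0.6892.
Update on result 2 ('cleared'): P(H) ← 0.034·0.6892 / (0.034·0.6892 + 0.932·0.3108) = 0.023431/0.31313 = 0.0748.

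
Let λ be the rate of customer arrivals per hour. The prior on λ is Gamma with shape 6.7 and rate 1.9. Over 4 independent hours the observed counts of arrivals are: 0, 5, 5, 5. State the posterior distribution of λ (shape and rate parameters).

Posterior: Gamma(shape=21.7, rate=5.9)

The Poisson likelihood adds the total count to the shape and the number of exposure periods to the rate. Here ∑xᵢ = 15 and n = 4, so shape 6.7→21.7 and rate 1.9→5.9.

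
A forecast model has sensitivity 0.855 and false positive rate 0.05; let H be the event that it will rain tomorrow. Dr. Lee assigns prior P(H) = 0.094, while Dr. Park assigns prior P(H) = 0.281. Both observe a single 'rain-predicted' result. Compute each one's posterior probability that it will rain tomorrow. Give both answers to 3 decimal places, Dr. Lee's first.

P('+'|H) = 0.855, P('+'|¬H) = 0.05.
Dr. Lee: numerator 0.855·0.094 = 0.080370; evidence = 0.080370+0.05·0.906 = 0.12567; posterior = 0.640.
Dr. Park: numerator 0.855·0.281 = 0.24026; evidence = 0.24026+0.05·0.719 = 0.27621; posterior = 0.870.

Dr. Lee: 0.640; Dr. Park: 0.870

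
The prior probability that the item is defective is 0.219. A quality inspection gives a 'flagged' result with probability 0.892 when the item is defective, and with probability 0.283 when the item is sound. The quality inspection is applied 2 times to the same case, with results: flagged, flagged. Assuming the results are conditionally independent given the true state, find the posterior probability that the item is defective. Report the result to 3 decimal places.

Posterior P(H) ≈ 0.736

With H the event that the item is defective, the joint likelihood of the observed sequence is P(data|H) = 0.892·0.892 = 0.79566 and P(data|¬H) = 0.283·0.283 = 0.080089.
Bayes: P(H|data) = 0.219·0.79566 / (0.219·0.79566 + 0.781·0.080089) = 0.17425/0.23680 = 0.7359.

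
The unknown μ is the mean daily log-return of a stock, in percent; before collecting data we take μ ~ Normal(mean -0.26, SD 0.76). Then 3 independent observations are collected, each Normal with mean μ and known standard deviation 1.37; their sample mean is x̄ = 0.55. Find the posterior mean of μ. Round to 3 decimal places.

Prior precision 1/τ₀² = 1/0.76² = 1.73130; data precision n/σ² = 3/1.37² = 1.59838.
Posterior precision = 1.73130 + 1.59838 = 3.32968.
Posterior mean = (1.73130·-0.26 + 1.59838·0.55) / 3.32968 = 0.129.

Posterior mean ≈ 0.129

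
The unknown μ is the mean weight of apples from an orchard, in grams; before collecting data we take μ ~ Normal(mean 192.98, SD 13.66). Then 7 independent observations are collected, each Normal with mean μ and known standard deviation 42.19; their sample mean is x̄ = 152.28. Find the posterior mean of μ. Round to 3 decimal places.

Posterior mean ≈ 175.754

With known σ, the Normal prior is conjugate. Weight on the data is w = (n/σ²)/(n/σ² + 1/τ₀²) = 0.00393259/(0.00393259+0.00535918) = 0.42323.
Posterior mean = w·x̄ + (1−w)·μ₀ = 0.42323·152.28 + 0.57677·192.98 = 175.754.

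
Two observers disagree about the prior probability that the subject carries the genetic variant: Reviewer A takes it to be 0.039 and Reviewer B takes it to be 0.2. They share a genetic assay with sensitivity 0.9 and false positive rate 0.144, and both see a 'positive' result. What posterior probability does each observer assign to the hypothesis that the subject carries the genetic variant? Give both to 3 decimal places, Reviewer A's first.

P('+'|H) = 0.9, P('+'|¬H) = 0.144.
Reviewer A: numerator 0.9·0.039 = 0.035100; evidence = 0.035100+0.144·0.961 = 0.17348; posterior = 0.202.
Reviewer B: numerator 0.9·0.2 = 0.18000; evidence = 0.18000+0.144·0.8 = 0.29520; posterior = 0.610.

Reviewer A: 0.202; Reviewer B: 0.610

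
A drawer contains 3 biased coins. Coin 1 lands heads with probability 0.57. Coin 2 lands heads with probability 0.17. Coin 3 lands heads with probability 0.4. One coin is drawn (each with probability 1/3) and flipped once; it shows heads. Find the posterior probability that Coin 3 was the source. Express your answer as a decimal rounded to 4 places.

P(heads|C1) = 0.57; P(heads|C2) = 0.17; P(heads|C3) = 0.4.
Prior × likelihood for each source: 0.333333·0.57=0.1900, 0.333333·0.17=0.05667, 0.333333·0.4=0.1333. Summing gives P(heads) = 0.38000.
P(Coin 3 | heads) = 0.1333 / 0.38000 = 0.3509.

Posterior probability ≈ 0.3509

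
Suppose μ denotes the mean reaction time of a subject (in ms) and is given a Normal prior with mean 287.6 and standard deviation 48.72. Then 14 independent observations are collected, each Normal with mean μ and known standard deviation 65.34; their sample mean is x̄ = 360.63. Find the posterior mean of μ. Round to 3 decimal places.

With known σ, the Normal prior is conjugate. Weight on the data is w = (n/σ²)/(n/σ² + 1/τ₀²) = 0.00327921/(0.00327921+0.00042129) = 0.88615.
Posterior mean = w·x̄ + (1−w)·μ₀ = 0.88615·360.63 + 0.11385·287.6 = 352.316.

Posterior mean ≈ 352.316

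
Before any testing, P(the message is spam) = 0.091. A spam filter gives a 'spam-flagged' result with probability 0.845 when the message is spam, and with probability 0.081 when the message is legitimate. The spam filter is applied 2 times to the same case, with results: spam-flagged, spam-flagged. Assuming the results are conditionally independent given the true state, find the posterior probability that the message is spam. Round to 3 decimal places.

With H the event that the message is spam, the joint likelihood of the observed sequence is P(data|H) = 0.845·0.845 = 0.71402 and P(data|¬H) = 0.081·0.081 = 0.0065610.
Bayes: P(H|data) = 0.091·0.71402 / (0.091·0.71402 + 0.909·0.0065610) = 0.064976/0.070940 = 0.9159.

Posterior P(H) ≈ 0.916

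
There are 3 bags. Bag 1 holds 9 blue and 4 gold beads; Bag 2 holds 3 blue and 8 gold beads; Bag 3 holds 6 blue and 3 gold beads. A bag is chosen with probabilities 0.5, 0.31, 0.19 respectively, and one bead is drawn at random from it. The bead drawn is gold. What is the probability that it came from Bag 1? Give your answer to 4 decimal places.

P(gold|Bag 1) = 0.3077; P(gold|Bag 2) = 0.7273; P(gold|Bag 3) = 0.3333.
Prior × likelihood for each source: 0.5·0.3077=0.1538, 0.31·0.7273=0.2255, 0.19·0.3333=0.06333. Summing gives P(gold) = 0.44263.
P(Bag 1 | gold) = 0.1538 / 0.44263 = 0.3476.

Posterior probability ≈ 0.3476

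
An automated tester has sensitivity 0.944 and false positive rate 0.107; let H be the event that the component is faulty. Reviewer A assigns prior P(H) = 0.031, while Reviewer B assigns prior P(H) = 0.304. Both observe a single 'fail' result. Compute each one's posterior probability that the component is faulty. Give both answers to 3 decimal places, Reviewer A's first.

Reviewer A: 0.220; Reviewer B: 0.794

P('+'|H) = 0.944, P('+'|¬H) = 0.107.
Reviewer A: numerator 0.944·0.031 = 0.029264; evidence = 0.029264+0.107·0.969 = 0.13295; posterior = 0.220.
Reviewer B: numerator 0.944·0.304 = 0.28698; evidence = 0.28698+0.107·0.696 = 0.36145; posterior = 0.794.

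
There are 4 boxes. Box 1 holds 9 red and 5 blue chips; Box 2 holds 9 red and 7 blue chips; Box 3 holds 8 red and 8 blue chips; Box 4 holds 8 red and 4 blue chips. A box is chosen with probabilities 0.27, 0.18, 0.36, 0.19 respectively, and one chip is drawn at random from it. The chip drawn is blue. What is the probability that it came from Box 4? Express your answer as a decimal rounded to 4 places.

P(blue|Box 1) = 0.3571; P(blue|Box 2) = 0.4375; P(blue|Box 3) = 0.5; P(blue|Box 4) = 0.3333.
Prior × likelihood for each source: 0.27·0.3571=0.09643, 0.18·0.4375=0.07875, 0.36·0.5=0.1800, 0.19·0.3333=0.06333. Summing gives P(blue) = 0.41851.
P(Box 4 | blue) = 0.06333 / 0.41851 = 0.1513.

Posterior probability ≈ 0.1513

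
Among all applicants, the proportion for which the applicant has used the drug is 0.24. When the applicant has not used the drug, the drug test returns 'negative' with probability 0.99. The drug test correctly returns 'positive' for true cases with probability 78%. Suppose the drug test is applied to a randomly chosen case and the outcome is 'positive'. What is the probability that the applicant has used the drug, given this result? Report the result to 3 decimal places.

Write H for 'the applicant has used the drug'. Prior odds H:¬H = 0.24/0.76 = 0.31579. For the 'positive' outcome, the likelihood ratio is 0.78/0.01 = 78.000.
Posterior odds = 0.31579 × 78.000 = 24.632, so P(H|E) = 24.632/(1+24.632) = 0.961.

P(H | E) ≈ 0.961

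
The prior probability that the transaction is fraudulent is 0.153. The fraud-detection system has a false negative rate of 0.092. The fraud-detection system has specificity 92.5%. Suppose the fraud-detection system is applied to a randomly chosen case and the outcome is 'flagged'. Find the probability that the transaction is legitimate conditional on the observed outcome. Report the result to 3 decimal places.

Write H for 'the transaction is fraudulent'. Prior odds H:¬H = 0.153/0.847 = 0.18064. For the 'flagged' outcome, the likelihood ratio is 0.908/0.075 = 12.107.
Posterior odds = 0.18064 × 12.107 = 2.1869, so P(H|E) = 2.1869/(1+2.1869) = 0.686. Then P(¬H|E) = 1 − 0.686 = 0.314.

P(¬H | E) ≈ 0.314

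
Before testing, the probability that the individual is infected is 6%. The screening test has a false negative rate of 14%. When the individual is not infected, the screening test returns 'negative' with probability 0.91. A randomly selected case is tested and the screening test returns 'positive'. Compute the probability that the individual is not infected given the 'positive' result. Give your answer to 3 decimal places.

Write H for 'the individual is infected'. Prior odds H:¬H = 0.06/0.94 = 0.063830. For the 'positive' outcome, the likelihood ratio is 0.86/0.09 = 9.5556.
Posterior odds = 0.063830 × 9.5556 = 0.60993, so P(H|E) = 0.60993/(1+0.60993) = 0.379. Then P(¬H|E) = 1 − 0.379 = 0.621.

P(¬H | E) ≈ 0.621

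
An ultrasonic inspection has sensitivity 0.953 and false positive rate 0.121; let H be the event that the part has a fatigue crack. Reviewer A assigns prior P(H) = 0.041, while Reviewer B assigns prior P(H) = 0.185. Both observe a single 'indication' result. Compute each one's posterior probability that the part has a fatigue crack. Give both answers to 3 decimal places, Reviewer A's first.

Reviewer A: 0.252; Reviewer B: 0.641

The likelihood ratio for an 'indication' result is 0.953/0.121 = 7.8760.
Reviewer A: prior odds 0.041/0.959 = 0.042753; posterior odds 0.33672; posterior probability 0.252.
Reviewer B: prior odds 0.185/0.815 = 0.22699; posterior odds 1.7878; posterior probability 0.641.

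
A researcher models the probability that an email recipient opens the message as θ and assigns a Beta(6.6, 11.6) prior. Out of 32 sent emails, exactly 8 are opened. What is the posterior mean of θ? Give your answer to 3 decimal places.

Posterior mean ≈ 0.291

Observing 8 successes and 24 failures updates Beta(6.6, 11.6) by adding the success and failure counts to the two shape parameters: α = 6.6+8 = 14.6, β = 11.6+24 = 35.6.
E[θ | data] = 14.6/(14.6+35.6) = 0.291.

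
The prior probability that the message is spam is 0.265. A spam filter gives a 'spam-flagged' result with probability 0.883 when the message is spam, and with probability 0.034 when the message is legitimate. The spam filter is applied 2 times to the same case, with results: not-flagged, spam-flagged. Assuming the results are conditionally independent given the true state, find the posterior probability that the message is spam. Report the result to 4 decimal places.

Let H be the event that the message is spam; start with P(H) = 0.265. P('spam-flagged'|H) = 0.883, P('spam-flagged'|¬H) = 0.034.
Update on result 1 ('not-flagged'): P(H) ← 0.117·0.2650 / (0.117·0.2650 + 0.966·0.7350) = 0.031005/0.74101 = 0.0418.
Update on result 2 ('spam-flagged'): P(H) ← 0.883·0.0418 / (0.883·0.0418 + 0.034·0.9582) = 0.036946/0.069523 = 0.5314.

Posterior P(H) ≈ 0.5314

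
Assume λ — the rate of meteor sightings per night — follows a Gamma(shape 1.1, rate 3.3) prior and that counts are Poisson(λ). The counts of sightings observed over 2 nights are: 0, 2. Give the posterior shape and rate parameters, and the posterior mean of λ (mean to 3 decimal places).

Total count ∑xᵢ = 2 over n = 2 nights.
Gamma is conjugate to the Poisson likelihood: posterior is Gamma(shape = 1.1+2 = 3.1, rate = 3.3+2 = 5.3).
Posterior mean = shape/rate = 3.1/5.3 = 0.585.

Posterior: Gamma(shape=3.1, rate=5.3); mean ≈ 0.585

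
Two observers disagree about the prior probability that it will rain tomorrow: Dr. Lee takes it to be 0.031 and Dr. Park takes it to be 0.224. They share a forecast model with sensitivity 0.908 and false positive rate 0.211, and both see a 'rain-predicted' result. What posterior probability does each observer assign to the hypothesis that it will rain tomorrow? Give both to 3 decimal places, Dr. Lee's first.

The likelihood ratio for a 'rain-predicted' result is 0.908/0.211 = 4.3033.
Dr. Lee: prior odds 0.031/0.969 = 0.031992; posterior odds 0.13767; posterior probability 0.121.
Dr. Park: prior odds 0.224/0.776 = 0.28866; posterior odds 1.2422; posterior probability 0.554.

Dr. Lee: 0.121; Dr. Park: 0.554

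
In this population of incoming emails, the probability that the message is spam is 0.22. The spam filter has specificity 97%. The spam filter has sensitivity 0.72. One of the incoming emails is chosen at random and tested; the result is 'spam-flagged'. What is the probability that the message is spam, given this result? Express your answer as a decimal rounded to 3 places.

Write H for 'the message is spam'. Prior odds H:¬H = 0.22/0.78 = 0.28205. For the 'spam-flagged' outcome, the likelihood ratio is 0.72/0.03 = 24.000.
Posterior odds = 0.28205 × 24.000 = 6.7692, so P(H|E) = 6.7692/(1+6.7692) = 0.871.

P(H | E) ≈ 0.871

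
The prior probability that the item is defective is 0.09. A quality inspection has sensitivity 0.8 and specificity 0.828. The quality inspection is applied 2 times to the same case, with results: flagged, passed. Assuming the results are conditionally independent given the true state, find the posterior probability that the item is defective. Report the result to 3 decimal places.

With H the event that the item is defective, the joint likelihood of the observed sequence is P(data|H) = 0.8·0.2 = 0.16000 and P(data|¬H) = 0.172·0.828 = 0.14242.
Bayes: P(H|data) = 0.09·0.16000 / (0.09·0.16000 + 0.91·0.14242) = 0.014400/0.14400 = 0.1000.

Posterior P(H) ≈ 0.100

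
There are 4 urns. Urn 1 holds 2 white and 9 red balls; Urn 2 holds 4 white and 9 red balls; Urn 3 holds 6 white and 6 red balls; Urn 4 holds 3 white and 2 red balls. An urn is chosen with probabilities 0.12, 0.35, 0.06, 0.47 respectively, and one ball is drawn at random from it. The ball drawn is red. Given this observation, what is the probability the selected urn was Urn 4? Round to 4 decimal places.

P(red|Urn 1) = 0.8182; P(red|Urn 2) = 0.6923; P(red|Urn 3) = 0.5; P(red|Urn 4) = 0.4.
Prior × likelihood for each source: 0.12·0.8182=0.09818, 0.35·0.6923=0.2423, 0.06·0.5=0.03000, 0.47·0.4=0.1880. Summing gives P(red) = 0.55849.
P(Urn 4 | red) = 0.1880 / 0.55849 = 0.3366.

Posterior probability ≈ 0.3366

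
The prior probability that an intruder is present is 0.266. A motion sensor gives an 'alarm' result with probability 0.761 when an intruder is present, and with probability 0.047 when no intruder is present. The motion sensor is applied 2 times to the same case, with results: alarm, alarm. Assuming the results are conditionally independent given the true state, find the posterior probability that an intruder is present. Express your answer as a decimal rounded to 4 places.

Let H be the event that an intruder is present; start with P(H) = 0.266. P('alarm'|H) = 0.761, P('alarm'|¬H) = 0.047.
Update on result 1 ('alarm'): P(H) ← 0.761·0.2660 / (0.761·0.2660 + 0.047·0.7340) = 0.20243/0.23692 = 0.8544.
Update on result 2 ('alarm'): P(H) ← 0.761·0.8544 / (0.761·0.8544 + 0.047·0.1456) = 0.65019/0.65704 = 0.9896.

Posterior P(H) ≈ 0.9896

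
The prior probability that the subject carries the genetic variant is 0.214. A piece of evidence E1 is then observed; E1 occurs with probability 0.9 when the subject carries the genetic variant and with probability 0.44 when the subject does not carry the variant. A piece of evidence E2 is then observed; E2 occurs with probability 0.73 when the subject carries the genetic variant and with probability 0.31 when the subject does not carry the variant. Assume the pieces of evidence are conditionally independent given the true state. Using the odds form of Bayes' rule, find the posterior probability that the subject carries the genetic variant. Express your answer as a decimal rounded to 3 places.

Posterior probability ≈ 0.567

Prior odds = 0.214/(1−0.214) = 0.27226.
Likelihood ratio for E1 = 0.9/0.44 = 2.0455.
Likelihood ratio for E2 = 0.73/0.31 = 2.3548.
Posterior odds = prior odds × LR₁ × LR₂ = 1.3114.
Posterior probability = odds/(1+odds) = 1.3114/2.3114 = 0.567.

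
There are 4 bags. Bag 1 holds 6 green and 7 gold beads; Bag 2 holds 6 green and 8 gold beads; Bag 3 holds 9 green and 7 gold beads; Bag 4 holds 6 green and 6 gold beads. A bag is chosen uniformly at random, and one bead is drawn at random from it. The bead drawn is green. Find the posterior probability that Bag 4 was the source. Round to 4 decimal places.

Posterior probability ≈ 0.2561

P(green|Bag 1) = 0.4615; P(green|Bag 2) = 0.4286; P(green|Bag 3) = 0.5625; P(green|Bag 4) = 0.5.
Prior × likelihood for each source: 0.25·0.4615=0.1154, 0.25·0.4286=0.1071, 0.25·0.5625=0.1406, 0.25·0.5=0.1250. Summing gives P(green) = 0.48815.
P(Bag 4 | green) = 0.1250 / 0.48815 = 0.2561.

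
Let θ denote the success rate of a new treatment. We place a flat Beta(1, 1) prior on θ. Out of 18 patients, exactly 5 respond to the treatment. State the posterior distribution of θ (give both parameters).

Observing 5 successes and 13 failures updates Beta(1, 1) by adding the success and failure counts to the two shape parameters: α = 1+5 = 6, β = 1+13 = 14.

Posterior: Beta(6, 14)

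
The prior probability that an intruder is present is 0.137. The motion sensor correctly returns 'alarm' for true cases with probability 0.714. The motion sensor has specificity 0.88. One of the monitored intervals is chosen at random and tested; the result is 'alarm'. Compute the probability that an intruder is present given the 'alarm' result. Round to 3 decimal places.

P(H | E) ≈ 0.486

Write H for 'an intruder is present'. Prior odds H:¬H = 0.137/0.863 = 0.15875. For the 'alarm' outcome, the likelihood ratio is 0.714/0.12 = 5.9500.
Posterior odds = 0.15875 × 5.9500 = 0.94455, so P(H|E) = 0.94455/(1+0.94455) = 0.486.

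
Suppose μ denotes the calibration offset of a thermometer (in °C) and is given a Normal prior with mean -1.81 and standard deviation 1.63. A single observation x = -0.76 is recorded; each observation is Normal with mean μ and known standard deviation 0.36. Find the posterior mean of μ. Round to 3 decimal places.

Prior precision 1/τ₀² = 1/1.63² = 0.376378; data precision n/σ² = 1/0.36² = 7.71605.
Posterior precision = 0.376378 + 7.71605 = 8.09243.
Posterior mean = (0.376378·-1.81 + 7.71605·-0.76) / 8.09243 = -0.809.

Posterior mean ≈ -0.809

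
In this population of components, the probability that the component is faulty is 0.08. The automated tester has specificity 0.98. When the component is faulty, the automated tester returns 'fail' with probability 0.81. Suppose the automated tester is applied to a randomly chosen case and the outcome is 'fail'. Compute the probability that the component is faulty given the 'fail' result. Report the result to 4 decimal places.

Write H for 'the component is faulty'. Prior odds H:¬H = 0.08/0.92 = 0.086957. For the 'fail' outcome, the likelihood ratio is 0.81/0.02 = 40.500.
Posterior odds = 0.086957 × 40.500 = 3.5217, so P(H|E) = 3.5217/(1+3.5217) = 0.7788.

P(H | E) ≈ 0.7788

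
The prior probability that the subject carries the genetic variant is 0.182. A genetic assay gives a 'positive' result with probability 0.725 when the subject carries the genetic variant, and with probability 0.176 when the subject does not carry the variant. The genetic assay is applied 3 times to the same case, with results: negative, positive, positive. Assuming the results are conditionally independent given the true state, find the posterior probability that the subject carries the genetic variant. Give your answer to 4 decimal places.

Posterior P(H) ≈ 0.5575

With H the event that the subject carries the genetic variant, the joint likelihood of the observed sequence is P(data|H) = 0.275·0.725·0.725 = 0.14455 and P(data|¬H) = 0.824·0.176·0.176 = 0.025524.
Bayes: P(H|data) = 0.182·0.14455 / (0.182·0.14455 + 0.818·0.025524) = 0.026308/0.047186 = 0.5575.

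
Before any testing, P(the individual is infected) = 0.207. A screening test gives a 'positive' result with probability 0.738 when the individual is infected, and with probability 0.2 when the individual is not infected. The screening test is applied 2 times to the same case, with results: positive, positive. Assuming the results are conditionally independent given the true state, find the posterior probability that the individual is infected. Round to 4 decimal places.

Posterior P(H) ≈ 0.7804

With H the event that the individual is infected, the joint likelihood of the observed sequence is P(data|H) = 0.738·0.738 = 0.54464 and P(data|¬H) = 0.2·0.2 = 0.040000.
Bayes: P(H|data) = 0.207·0.54464 / (0.207·0.54464 + 0.793·0.040000) = 0.11274/0.14446 = 0.7804.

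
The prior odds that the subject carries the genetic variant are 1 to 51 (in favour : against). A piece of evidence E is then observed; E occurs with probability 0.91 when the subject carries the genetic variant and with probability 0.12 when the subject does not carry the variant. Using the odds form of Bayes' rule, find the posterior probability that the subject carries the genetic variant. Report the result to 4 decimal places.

Prior odds = 1/51 = 0.019608. In log-odds, ln(0.019608) = -3.9318.
Add log likelihood ratio: ln(7.5833) = 2.0260.
Posterior log-odds = -1.9059, so posterior odds = exp(-1.9059) = 0.14869. Converting, P(H|E) = 0.14869/1.1487 = 0.1294.

Posterior probability ≈ 0.1294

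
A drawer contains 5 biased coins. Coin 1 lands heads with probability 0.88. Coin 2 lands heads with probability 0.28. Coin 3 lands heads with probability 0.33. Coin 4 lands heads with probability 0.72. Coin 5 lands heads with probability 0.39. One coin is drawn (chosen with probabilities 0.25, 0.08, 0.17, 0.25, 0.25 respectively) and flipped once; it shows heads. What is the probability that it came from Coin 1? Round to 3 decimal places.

Tabulate prior·likelihood by source: [1] prior 0.25, lik 0.88, product 0.2200; [2] prior 0.08, lik 0.28, product 0.02240; [3] prior 0.17, lik 0.33, product 0.05610; [4] prior 0.25, lik 0.72, product 0.1800; [5] prior 0.25, lik 0.39, product 0.09750.
Normalizing constant = 0.57600; the posterior for Coin 1 is its product over the sum, 0.2200/0.57600 = 0.382.

Posterior probability ≈ 0.382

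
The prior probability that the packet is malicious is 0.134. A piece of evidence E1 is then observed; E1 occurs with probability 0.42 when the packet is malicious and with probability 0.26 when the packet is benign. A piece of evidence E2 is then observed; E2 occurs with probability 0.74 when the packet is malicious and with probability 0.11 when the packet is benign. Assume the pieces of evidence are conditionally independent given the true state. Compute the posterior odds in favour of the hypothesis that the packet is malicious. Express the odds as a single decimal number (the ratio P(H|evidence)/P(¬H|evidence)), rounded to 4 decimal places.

Posterior odds ≈ 1.6815

Prior odds = 0.134/(1−0.134) = 0.15473.
Likelihood ratio for E1 = 0.42/0.26 = 1.6154.
Likelihood ratio for E2 = 0.74/0.11 = 6.7273.
Posterior odds = prior odds × LR₁ × LR₂ = 1.6815.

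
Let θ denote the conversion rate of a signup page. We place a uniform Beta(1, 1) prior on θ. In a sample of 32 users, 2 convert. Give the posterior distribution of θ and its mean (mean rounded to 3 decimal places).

Observing 2 successes and 30 failures updates Beta(1, 1) by adding the success and failure counts to the two shape parameters: α = 1+2 = 3, β = 1+30 = 31.
E[θ | data] = 3/(3+31) = 0.088.

Posterior: Beta(3, 31); mean ≈ 0.088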